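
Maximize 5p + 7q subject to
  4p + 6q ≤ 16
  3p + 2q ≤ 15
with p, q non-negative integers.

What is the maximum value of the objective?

20

(p,q)=(4,0): 4·4+6·0=16≤16, 3·4+2·0=12≤15, objective 20.
(p,q)=(3,0): 4·3+6·0=12≤16, 3·3+2·0=9≤15, objective 15.
Maximum is 20 at (p,q)=(4,0).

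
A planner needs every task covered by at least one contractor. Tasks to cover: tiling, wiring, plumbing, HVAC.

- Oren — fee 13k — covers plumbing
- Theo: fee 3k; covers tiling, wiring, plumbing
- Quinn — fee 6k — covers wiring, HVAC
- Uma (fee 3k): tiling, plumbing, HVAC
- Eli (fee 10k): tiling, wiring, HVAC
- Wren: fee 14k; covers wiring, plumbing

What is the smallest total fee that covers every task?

6

Choose Theo and Uma: together they cover tiling, wiring, plumbing, HVAC — every task.
Total fee: 3 + 3 = 6.
No cover costs less than 6.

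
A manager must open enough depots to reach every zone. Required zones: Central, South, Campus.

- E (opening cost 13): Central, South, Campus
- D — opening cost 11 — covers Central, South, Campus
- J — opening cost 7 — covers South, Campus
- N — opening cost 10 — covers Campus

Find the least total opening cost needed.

This is a weighted set-cover instance.
The greedy cost-per-new-zone heuristic would pick J and D for 18, but a cheaper cover exists.
D alone covers Central, South, Campus — every zone.
Total opening cost: 11.
No cover costs less than 11.

11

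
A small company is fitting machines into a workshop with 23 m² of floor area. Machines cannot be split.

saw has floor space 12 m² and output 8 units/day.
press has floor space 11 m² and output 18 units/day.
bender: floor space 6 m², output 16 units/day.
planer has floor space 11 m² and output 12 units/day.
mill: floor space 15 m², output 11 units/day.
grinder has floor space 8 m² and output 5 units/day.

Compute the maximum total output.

34

Allowing fractional choices, the relaxed optimum would be about 40.5, but machines are indivisible.
press + planer: floor space 11 + 11 = 22 ≤ 23, output 18 + 12 = 30.
press + bender: floor space 11 + 6 = 17 ≤ 23, output 18 + 16 = 34.
Best is press and bender with total output 34.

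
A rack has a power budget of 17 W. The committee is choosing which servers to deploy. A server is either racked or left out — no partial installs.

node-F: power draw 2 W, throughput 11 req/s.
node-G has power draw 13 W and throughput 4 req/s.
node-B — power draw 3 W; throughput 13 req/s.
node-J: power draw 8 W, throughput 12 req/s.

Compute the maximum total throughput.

36

This is a 0-1 knapsack instance.
node-B + node-J: power draw 3 + 8 = 11 ≤ 17, throughput 13 + 12 = 25.
node-F + node-B + node-J: power draw 2 + 3 + 8 = 13 ≤ 17, throughput 11 + 13 + 12 = 36.
Best is node-F, node-B, and node-J with total throughput 36.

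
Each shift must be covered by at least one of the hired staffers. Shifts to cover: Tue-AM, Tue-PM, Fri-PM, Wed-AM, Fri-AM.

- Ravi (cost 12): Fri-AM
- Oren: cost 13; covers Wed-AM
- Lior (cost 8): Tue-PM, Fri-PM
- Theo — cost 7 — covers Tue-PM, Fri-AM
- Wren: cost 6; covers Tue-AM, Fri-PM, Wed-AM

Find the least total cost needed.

13

Choose Theo and Wren: together they cover Tue-AM, Tue-PM, Fri-PM, Wed-AM, Fri-AM — every shift.
Total cost: 7 + 6 = 13.
No cover costs less than 13.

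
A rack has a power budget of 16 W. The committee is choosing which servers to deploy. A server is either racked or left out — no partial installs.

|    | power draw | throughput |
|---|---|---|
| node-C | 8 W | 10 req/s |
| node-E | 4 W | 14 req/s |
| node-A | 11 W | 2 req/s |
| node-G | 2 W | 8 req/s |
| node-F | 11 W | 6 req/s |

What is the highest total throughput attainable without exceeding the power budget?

This is an integer program with binary decision variables.
node-C + node-E: power draw 8 + 4 = 12 ≤ 16, throughput 10 + 14 = 24.
node-C + node-E + node-G: power draw 8 + 4 + 2 = 14 ≤ 16, throughput 10 + 14 + 8 = 32.
node-E + node-G: power draw 4 + 2 = 6 ≤ 16, throughput 14 + 8 = 22.
Best is node-C, node-E, and node-G with total throughput 32.

32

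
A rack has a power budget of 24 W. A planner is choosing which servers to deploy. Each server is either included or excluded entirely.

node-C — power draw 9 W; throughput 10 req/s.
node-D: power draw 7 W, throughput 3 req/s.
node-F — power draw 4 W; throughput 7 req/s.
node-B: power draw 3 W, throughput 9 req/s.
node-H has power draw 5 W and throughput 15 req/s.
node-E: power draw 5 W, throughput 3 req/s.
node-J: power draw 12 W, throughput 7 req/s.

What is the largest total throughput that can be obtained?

41

Take node-C, node-F, node-B, and node-H: power draw 9 + 4 + 3 + 5 = 21 ≤ 24, throughput 10 + 7 + 9 + 15 = 41.
No other feasible combination does better.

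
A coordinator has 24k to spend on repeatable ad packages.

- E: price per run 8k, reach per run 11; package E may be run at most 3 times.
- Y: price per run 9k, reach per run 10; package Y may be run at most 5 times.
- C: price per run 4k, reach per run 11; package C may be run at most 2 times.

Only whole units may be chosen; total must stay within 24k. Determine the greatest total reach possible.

1×E and 2×C: price 16 ≤ 24, reach 1·11 + 2·11 = 33.
2×E and 2×C: price 24 ≤ 24, reach 2·11 + 2·11 = 44.
Best is 44.

44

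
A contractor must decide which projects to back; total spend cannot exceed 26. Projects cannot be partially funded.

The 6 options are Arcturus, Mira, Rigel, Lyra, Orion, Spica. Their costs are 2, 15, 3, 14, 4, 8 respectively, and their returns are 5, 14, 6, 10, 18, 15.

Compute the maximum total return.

Take Arcturus, Rigel, Orion, and Spica: cost 2 + 3 + 4 + 8 = 17 ≤ 26, return 5 + 6 + 18 + 15 = 44.
No other feasible combination does better.

44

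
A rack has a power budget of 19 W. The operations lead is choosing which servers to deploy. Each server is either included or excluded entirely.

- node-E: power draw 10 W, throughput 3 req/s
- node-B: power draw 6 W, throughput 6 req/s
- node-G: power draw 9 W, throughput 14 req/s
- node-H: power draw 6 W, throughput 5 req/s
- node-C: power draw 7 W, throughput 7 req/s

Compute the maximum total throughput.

21

Take node-G and node-C: power draw 9 + 7 = 16 ≤ 19, throughput 14 + 7 = 21.
No other feasible combination does better.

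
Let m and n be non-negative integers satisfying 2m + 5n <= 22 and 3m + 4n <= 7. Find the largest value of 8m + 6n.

16

(m,n)=(2,0) is feasible, giving 16.
(m,n)=(1,1) is feasible, giving 14.
No feasible integer point exceeds 16.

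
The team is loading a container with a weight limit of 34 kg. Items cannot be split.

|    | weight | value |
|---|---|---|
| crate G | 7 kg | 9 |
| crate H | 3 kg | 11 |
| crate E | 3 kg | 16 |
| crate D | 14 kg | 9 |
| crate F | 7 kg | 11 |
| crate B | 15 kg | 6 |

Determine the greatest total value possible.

56

crate H + crate E + crate D + crate F: weight 3 + 3 + 14 + 7 = 27 ≤ 34, value 11 + 16 + 9 + 11 = 47.
crate G + crate H + crate E + crate F: weight 7 + 3 + 3 + 7 = 20 ≤ 34, value 9 + 11 + 16 + 11 = 47.
crate G + crate H + crate E + crate D + crate F: weight 7 + 3 + 3 + 14 + 7 = 34 ≤ 34, value 9 + 11 + 16 + 9 + 11 = 56.
Best is crate G, crate H, crate E, crate D, and crate F with total value 56.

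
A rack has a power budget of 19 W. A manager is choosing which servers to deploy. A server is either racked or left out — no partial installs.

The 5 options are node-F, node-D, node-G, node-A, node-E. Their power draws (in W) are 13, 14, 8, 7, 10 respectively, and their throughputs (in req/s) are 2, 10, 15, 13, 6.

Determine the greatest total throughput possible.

Take node-G and node-A: power draw 8 + 7 = 15 ≤ 19, throughput 15 + 13 = 28.
No other feasible combination does better.

28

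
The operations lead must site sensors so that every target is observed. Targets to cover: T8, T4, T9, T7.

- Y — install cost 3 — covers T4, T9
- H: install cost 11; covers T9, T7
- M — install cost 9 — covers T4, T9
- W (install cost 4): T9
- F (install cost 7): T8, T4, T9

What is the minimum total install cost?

This is a weighted set-cover instance.
The greedy cost-per-new-target heuristic would pick Y, F, and H for 21, but a cheaper cover exists.
Choose H and F: together they cover T8, T4, T9, T7 — every target.
Total install cost: 11 + 7 = 18.
No cover costs less than 18.

18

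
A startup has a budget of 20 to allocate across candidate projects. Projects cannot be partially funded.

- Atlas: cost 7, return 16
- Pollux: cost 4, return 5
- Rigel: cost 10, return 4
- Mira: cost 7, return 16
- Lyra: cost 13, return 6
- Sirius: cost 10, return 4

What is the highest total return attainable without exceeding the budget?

37

Take Atlas, Pollux, and Mira: cost 7 + 4 + 7 = 18 ≤ 20, return 16 + 5 + 16 = 37.
No other feasible combination does better.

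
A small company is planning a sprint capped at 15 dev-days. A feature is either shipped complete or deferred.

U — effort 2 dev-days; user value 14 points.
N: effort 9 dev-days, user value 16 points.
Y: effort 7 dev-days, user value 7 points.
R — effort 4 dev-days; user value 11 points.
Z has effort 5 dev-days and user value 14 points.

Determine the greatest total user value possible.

41

This is an integer program with binary decision variables.
U + R + Z: effort 2 + 4 + 5 = 11 ≤ 15, user value 14 + 11 + 14 = 39.
U + N + R: effort 2 + 9 + 4 = 15 ≤ 15, user value 14 + 16 + 11 = 41.
Best is U, N, and R with total user value 41.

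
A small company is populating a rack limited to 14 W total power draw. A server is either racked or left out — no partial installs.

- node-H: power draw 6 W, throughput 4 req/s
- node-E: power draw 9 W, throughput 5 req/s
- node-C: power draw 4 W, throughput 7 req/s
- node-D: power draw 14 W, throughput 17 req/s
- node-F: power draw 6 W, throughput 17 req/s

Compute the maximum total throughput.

Treat it as a binary knapsack problem.
Allowing fractional choices, the relaxed optimum would be about 28.9, but servers are indivisible.
node-C + node-F: power draw 4 + 6 = 10 ≤ 14, throughput 7 + 17 = 24.
node-F: power draw 6 ≤ 14, throughput 17.
node-H + node-F: power draw 6 + 6 = 12 ≤ 14, throughput 4 + 17 = 21.
Best is node-C and node-F with total throughput 24.

24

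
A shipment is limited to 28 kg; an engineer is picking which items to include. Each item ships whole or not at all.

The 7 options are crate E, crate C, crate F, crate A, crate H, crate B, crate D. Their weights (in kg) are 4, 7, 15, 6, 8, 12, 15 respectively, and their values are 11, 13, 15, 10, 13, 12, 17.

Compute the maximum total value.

This is a 0-1 knapsack instance.
Allowing fractional choices, the relaxed optimum would be about 50.4, but items are indivisible.
crate E + crate C + crate A + crate H: weight 4 + 7 + 6 + 8 = 25 ≤ 28, value 11 + 13 + 10 + 13 = 47.
crate E + crate H + crate D: weight 4 + 8 + 15 = 27 ≤ 28, value 11 + 13 + 17 = 41.
crate E + crate C + crate D: weight 4 + 7 + 15 = 26 ≤ 28, value 11 + 13 + 17 = 41.
Best is crate E, crate C, crate A, and crate H with total value 47.

47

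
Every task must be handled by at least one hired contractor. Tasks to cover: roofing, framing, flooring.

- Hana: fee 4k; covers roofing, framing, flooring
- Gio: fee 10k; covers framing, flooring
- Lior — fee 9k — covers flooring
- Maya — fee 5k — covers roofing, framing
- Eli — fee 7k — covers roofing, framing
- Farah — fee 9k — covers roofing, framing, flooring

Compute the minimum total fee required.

Hana alone covers roofing, framing, flooring — every task.
Total fee: 4.

4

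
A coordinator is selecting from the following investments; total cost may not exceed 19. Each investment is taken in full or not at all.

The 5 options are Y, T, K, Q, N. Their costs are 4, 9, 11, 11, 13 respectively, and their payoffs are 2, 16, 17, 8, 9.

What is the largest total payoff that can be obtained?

19

Allowing fractional choices, the relaxed optimum would be about 31.5, but investments are indivisible.
K: cost 11 ≤ 19, payoff 17.
Y + K: cost 4 + 11 = 15 ≤ 19, payoff 2 + 17 = 19.
Y + T: cost 4 + 9 = 13 ≤ 19, payoff 2 + 16 = 18.
Best is Y and K with total payoff 19.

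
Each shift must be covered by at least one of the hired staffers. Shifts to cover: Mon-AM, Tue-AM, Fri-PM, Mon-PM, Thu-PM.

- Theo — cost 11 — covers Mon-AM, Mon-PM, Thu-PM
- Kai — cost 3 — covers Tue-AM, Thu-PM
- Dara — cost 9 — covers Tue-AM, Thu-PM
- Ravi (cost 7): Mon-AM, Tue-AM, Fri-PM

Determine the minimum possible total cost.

The greedy cost-per-new-shift heuristic would pick Kai, Ravi, and Theo for 21, but a cheaper cover exists.
Choose Theo and Ravi: together they cover Mon-AM, Tue-AM, Fri-PM, Mon-PM, Thu-PM — every shift.
Total cost: 11 + 7 = 18.
No cover costs less than 18.

18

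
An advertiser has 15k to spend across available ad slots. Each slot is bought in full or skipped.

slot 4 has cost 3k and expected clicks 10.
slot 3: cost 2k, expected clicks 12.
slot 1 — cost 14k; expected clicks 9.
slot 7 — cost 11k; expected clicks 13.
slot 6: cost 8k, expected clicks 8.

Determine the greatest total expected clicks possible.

Take slot 4, slot 3, and slot 6: cost 3 + 2 + 8 = 13 ≤ 15, expected clicks 10 + 12 + 8 = 30.
No other feasible combination does better.

30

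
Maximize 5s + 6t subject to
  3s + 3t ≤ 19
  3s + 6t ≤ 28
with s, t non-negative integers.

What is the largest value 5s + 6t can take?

33

The continuous relaxation peaks at (3.33, 3) with value 34.67; rounding to a feasible lattice point costs some objective.
(s,t)=(3,3): 3·3+3·3=18≤19, 3·3+6·3=27≤28, objective 33.
(s,t)=(4,2): 3·4+3·2=18≤19, 3·4+6·2=24≤28, objective 32.
No feasible integer point exceeds 33.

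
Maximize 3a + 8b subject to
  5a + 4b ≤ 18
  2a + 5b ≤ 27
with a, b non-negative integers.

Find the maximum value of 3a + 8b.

32

(a,b)=(0,4): 5·0+4·4=16≤18, 2·0+5·4=20≤27, objective 32.
(a,b)=(1,3): 5·1+4·3=17≤18, 2·1+5·3=17≤27, objective 27.
(a,b)=(0,3): 5·0+4·3=12≤18, 2·0+5·3=15≤27, objective 24.
The best lattice point is (0,4), giving 32.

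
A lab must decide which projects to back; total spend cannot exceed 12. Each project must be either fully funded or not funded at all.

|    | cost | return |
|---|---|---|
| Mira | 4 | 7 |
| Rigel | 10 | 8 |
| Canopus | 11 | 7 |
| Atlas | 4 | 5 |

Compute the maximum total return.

Take Mira and Atlas: cost 4 + 4 = 8 ≤ 12, return 7 + 5 = 12.
No other feasible combination does better.

12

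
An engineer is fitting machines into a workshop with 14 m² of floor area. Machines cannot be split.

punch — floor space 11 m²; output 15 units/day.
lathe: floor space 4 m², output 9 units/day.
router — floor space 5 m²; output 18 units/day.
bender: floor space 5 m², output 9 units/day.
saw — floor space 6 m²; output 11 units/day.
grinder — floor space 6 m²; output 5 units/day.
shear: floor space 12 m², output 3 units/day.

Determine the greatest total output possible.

Take lathe, router, and bender: floor space 4 + 5 + 5 = 14 ≤ 14, output 9 + 18 + 9 = 36.
No other feasible combination does better.

36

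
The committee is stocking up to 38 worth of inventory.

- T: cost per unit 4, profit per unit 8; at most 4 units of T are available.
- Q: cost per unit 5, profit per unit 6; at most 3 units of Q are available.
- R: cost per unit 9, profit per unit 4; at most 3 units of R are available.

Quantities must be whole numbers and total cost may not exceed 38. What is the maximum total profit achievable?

50

This is a bounded integer knapsack.
T has the best ratio (8/4); taking only T gives at most 4×8 = 32 (stopped by the supply cap of 4).
Mixing does better — 4×T and 3×Q: cost 31 ≤ 38, profit 4·8 + 3·6 = 50.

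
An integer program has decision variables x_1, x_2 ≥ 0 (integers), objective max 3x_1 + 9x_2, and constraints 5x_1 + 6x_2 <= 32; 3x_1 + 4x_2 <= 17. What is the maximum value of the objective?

The continuous relaxation peaks at (0, 4.25) with value 38.25; rounding to a feasible lattice point costs some objective.
(x_1,x_2)=(0,4): 5·0+6·4=24≤32, 3·0+4·4=16≤17, objective 36.
(x_1,x_2)=(1,3): 5·1+6·3=23≤32, 3·1+4·3=15≤17, objective 30.
(x_1,x_2)=(0,3): 5·0+6·3=18≤32, 3·0+4·3=12≤17, objective 27.
No feasible integer point exceeds 36.

36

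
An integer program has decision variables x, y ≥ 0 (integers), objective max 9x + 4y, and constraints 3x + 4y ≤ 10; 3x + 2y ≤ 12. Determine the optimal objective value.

The continuous relaxation peaks at (3.33, 0) with value 30.00; rounding to a feasible lattice point costs some objective.
(x,y)=(3,0) is feasible, giving 27.
(x,y)=(2,1) is feasible, giving 22.
(x,y)=(2,0) is feasible, giving 18.
The best lattice point is (3,0), giving 27.

27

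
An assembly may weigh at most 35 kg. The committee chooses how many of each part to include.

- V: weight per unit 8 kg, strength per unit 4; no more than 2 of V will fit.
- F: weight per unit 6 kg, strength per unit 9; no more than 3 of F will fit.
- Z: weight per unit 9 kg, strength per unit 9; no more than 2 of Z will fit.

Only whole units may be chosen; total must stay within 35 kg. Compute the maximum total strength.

40

This is a bounded integer knapsack.
F has the best ratio (9/6); taking only F gives at most 3×9 = 27 (stopped by the supply cap of 3).
Mixing does better — 1×V, 3×F, and 1×Z: weight 35 ≤ 35, strength 1·4 + 3·9 + 1·9 = 40.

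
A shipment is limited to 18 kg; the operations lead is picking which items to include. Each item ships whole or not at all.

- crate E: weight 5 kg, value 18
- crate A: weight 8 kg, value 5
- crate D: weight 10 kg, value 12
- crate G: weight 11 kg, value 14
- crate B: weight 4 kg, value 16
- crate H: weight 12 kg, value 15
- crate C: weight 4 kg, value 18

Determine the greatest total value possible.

52

Allowing fractional choices, the relaxed optimum would be about 58.4, but items are indivisible.
crate E + crate B + crate C: weight 5 + 4 + 4 = 13 ≤ 18, value 18 + 16 + 18 = 52.
crate D + crate B + crate C: weight 10 + 4 + 4 = 18 ≤ 18, value 12 + 16 + 18 = 46.
Best is crate E, crate B, and crate C with total value 52.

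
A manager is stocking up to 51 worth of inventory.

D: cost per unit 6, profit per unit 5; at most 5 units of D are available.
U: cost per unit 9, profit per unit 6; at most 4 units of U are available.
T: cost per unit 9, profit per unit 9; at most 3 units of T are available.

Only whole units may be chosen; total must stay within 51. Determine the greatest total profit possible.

47

This is a bounded integer knapsack.
T has the best ratio (9/9); taking only T gives at most 3×9 = 27 (stopped by the supply cap of 3).
Mixing does better — 4×D and 3×T: cost 51 ≤ 51, profit 4·5 + 3·9 = 47.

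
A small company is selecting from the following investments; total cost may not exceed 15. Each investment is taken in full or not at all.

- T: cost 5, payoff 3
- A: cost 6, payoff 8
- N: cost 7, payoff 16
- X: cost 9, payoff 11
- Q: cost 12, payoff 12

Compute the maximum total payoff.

24

Allowing fractional choices, the relaxed optimum would be about 26.4, but investments are indivisible.
A + N: cost 6 + 7 = 13 ≤ 15, payoff 8 + 16 = 24.
T + N: cost 5 + 7 = 12 ≤ 15, payoff 3 + 16 = 19.
A + X: cost 6 + 9 = 15 ≤ 15, payoff 8 + 11 = 19.
Best is A and N with total payoff 24.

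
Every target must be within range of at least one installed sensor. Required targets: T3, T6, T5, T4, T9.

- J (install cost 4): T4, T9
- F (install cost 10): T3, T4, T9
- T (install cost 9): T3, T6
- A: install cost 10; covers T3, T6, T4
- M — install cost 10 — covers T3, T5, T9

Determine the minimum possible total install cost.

20

This is a weighted set-cover instance.
The greedy cost-per-new-target heuristic would pick J, T, and M for 23, but a cheaper cover exists.
Choose A and M: together they cover T3, T6, T5, T4, T9 — every target.
Total install cost: 10 + 10 = 20.
No cover costs less than 20.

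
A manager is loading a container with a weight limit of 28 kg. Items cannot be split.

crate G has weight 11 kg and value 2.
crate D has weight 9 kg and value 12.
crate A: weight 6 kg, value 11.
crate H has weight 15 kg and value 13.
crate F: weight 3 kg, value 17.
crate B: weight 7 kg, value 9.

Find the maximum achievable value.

49

crate A + crate H + crate F: weight 6 + 15 + 3 = 24 ≤ 28, value 11 + 13 + 17 = 41.
crate D + crate A + crate F + crate B: weight 9 + 6 + 3 + 7 = 25 ≤ 28, value 12 + 11 + 17 + 9 = 49.
crate D + crate H + crate F: weight 9 + 15 + 3 = 27 ≤ 28, value 12 + 13 + 17 = 42.
Best is crate D, crate A, crate F, and crate B with total value 49.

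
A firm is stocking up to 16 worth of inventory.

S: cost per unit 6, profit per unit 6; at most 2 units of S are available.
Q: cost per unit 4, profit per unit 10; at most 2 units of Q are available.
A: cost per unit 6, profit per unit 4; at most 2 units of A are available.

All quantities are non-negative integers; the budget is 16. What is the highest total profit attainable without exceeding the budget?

26

1×S and 2×Q: cost 14 ≤ 16, profit 1·6 + 2·10 = 26.
2×Q and 1×A: cost 14 ≤ 16, profit 2·10 + 1·4 = 24.
Best is 26.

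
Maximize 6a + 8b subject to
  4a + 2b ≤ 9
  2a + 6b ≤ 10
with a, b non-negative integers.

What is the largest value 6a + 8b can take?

14

Relaxing integrality, the LP optimum is 19.00 at (a,b) = (1.7, 1.1), which is not an integer point.
(a,b)=(1,1): 4·1+2·1=6≤9, 2·1+6·1=8≤10, objective 14.
(a,b)=(2,0): 4·2+2·0=8≤9, 2·2+6·0=4≤10, objective 12.
(a,b)=(0,1): 4·0+2·1=2≤9, 2·0+6·1=6≤10, objective 8.
(a,b)=(1,0): 4·1+2·0=4≤9, 2·1+6·0=2≤10, objective 6.
No feasible integer point exceeds 14.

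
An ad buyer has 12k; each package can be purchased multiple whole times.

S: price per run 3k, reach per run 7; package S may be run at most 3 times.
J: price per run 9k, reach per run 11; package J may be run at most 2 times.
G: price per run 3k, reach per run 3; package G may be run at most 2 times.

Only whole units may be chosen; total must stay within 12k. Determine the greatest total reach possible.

This is a bounded integer knapsack.
3×S: price 9 ≤ 12, reach 3·7 = 21.
3×S and 1×G: price 12 ≤ 12, reach 3·7 + 1·3 = 24.
Best is 24.

24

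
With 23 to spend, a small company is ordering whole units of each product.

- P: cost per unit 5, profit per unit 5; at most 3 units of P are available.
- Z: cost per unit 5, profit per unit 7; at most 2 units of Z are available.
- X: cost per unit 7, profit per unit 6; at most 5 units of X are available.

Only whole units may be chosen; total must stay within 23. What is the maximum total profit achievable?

25

This is a bounded integer knapsack.
1×P, 2×Z, and 1×X: cost 22 ≤ 23, profit 1·5 + 2·7 + 1·6 = 25.
2×P and 2×Z: cost 20 ≤ 23, profit 2·5 + 2·7 = 24.
Best is 25.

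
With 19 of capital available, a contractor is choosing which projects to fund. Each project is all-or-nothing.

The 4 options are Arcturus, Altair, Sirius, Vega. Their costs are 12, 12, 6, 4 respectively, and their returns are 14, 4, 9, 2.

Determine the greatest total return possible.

23

Allowing fractional choices, the relaxed optimum would be about 23.5, but projects are indivisible.
Arcturus: cost 12 ≤ 19, return 14.
Arcturus + Sirius: cost 12 + 6 = 18 ≤ 19, return 14 + 9 = 23.
Arcturus + Vega: cost 12 + 4 = 16 ≤ 19, return 14 + 2 = 16.
Best is Arcturus and Sirius with total return 23.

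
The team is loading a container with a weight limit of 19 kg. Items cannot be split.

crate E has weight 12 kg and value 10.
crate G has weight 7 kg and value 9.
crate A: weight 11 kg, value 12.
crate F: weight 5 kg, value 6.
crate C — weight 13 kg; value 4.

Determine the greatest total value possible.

crate E + crate G: weight 12 + 7 = 19 ≤ 19, value 10 + 9 = 19.
crate A + crate F: weight 11 + 5 = 16 ≤ 19, value 12 + 6 = 18.
crate G + crate A: weight 7 + 11 = 18 ≤ 19, value 9 + 12 = 21.
Best is crate G and crate A with total value 21.

21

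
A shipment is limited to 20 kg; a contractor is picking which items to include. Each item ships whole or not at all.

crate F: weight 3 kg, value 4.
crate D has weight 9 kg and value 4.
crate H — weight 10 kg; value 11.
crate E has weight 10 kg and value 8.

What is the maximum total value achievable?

crate D + crate H: weight 9 + 10 = 19 ≤ 20, value 4 + 11 = 15.
crate F + crate H: weight 3 + 10 = 13 ≤ 20, value 4 + 11 = 15.
crate H + crate E: weight 10 + 10 = 20 ≤ 20, value 11 + 8 = 19.
Best is crate H and crate E with total value 19.

19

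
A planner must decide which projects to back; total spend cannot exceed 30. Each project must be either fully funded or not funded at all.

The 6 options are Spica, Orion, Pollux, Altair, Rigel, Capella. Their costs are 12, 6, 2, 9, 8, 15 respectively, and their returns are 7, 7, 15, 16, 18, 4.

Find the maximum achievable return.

Orion + Pollux + Altair + Rigel: cost 6 + 2 + 9 + 8 = 25 ≤ 30, return 7 + 15 + 16 + 18 = 56.
Pollux + Altair + Rigel: cost 2 + 9 + 8 = 19 ≤ 30, return 15 + 16 + 18 = 49.
Spica + Orion + Pollux + Rigel: cost 12 + 6 + 2 + 8 = 28 ≤ 30, return 7 + 7 + 15 + 18 = 47.
Best is Orion, Pollux, Altair, and Rigel with total return 56.

56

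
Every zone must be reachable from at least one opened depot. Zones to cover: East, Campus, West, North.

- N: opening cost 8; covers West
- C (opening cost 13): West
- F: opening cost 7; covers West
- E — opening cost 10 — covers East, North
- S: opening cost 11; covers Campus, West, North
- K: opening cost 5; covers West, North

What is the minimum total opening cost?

The greedy cost-per-new-zone heuristic would pick K, E, and S for 26, but a cheaper cover exists.
Choose E and S: together they cover East, Campus, West, North — every zone.
Total opening cost: 10 + 11 = 21.
No cover costs less than 21.

21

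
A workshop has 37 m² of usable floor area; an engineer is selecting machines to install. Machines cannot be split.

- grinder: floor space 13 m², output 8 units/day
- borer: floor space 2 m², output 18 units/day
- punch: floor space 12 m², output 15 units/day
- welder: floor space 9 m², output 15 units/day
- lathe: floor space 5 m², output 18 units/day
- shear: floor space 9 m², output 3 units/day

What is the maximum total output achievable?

69

Allowing fractional choices, the relaxed optimum would be about 71.5, but machines are indivisible.
borer + punch + welder + lathe + shear: floor space 2 + 12 + 9 + 5 + 9 = 37 ≤ 37, output 18 + 15 + 15 + 18 + 3 = 69.
borer + punch + welder + lathe: floor space 2 + 12 + 9 + 5 = 28 ≤ 37, output 18 + 15 + 15 + 18 = 66.
Best is borer, punch, welder, lathe, and shear with total output 69.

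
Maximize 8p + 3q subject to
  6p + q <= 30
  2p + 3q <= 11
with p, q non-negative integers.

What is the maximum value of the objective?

40

The continuous relaxation peaks at (4.94, 0.375) with value 40.62; rounding to a feasible lattice point costs some objective.
(p,q)=(5,0): 6·5+1·0=30≤30, 2·5+3·0=10≤11, objective 40.
(p,q)=(4,1): 6·4+1·1=25≤30, 2·4+3·1=11≤11, objective 35.
(p,q)=(4,0): 6·4+1·0=24≤30, 2·4+3·0=8≤11, objective 32.
The best lattice point is (5,0), giving 40.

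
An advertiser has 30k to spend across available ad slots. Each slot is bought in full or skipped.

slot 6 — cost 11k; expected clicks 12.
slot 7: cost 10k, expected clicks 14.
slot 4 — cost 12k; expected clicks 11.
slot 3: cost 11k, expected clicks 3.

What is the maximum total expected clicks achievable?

This is an integer program with binary decision variables.
Allowing fractional choices, the relaxed optimum would be about 34.2, but ad slots are indivisible.
slot 6 + slot 7: cost 11 + 10 = 21 ≤ 30, expected clicks 12 + 14 = 26.
slot 7 + slot 4: cost 10 + 12 = 22 ≤ 30, expected clicks 14 + 11 = 25.
Best is slot 6 and slot 7 with total expected clicks 26.

26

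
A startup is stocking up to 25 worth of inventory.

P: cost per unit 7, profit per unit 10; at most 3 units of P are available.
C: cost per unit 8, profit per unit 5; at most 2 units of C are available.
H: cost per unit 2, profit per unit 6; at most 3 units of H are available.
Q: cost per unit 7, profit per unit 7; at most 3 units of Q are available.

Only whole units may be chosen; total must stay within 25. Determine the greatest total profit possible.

42

3×P and 2×H: cost 25 ≤ 25, profit 3·10 + 2·6 = 42.
2×P, 2×H, and 1×Q: cost 25 ≤ 25, profit 2·10 + 2·6 + 1·7 = 39.
Best is 42.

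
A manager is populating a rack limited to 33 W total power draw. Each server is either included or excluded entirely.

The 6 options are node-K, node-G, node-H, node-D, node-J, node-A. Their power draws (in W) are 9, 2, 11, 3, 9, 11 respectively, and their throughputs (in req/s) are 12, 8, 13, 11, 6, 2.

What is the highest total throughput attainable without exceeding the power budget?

Take node-K, node-G, node-H, and node-D: power draw 9 + 2 + 11 + 3 = 25 ≤ 33, throughput 12 + 8 + 13 + 11 = 44.
No other feasible combination does better.

44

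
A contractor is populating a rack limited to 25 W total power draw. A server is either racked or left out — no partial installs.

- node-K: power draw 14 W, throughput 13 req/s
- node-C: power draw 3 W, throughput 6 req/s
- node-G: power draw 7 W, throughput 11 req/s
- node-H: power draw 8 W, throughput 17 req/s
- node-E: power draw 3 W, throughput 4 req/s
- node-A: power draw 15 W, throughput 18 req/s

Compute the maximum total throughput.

38

Treat it as a binary knapsack problem.
node-K + node-C + node-H: power draw 14 + 3 + 8 = 25 ≤ 25, throughput 13 + 6 + 17 = 36.
node-C + node-G + node-H + node-E: power draw 3 + 7 + 8 + 3 = 21 ≤ 25, throughput 6 + 11 + 17 + 4 = 38.
Best is node-C, node-G, node-H, and node-E with total throughput 38.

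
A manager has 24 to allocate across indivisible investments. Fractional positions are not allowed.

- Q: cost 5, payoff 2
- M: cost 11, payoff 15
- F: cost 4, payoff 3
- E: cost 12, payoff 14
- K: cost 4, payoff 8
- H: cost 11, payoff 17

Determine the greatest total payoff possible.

This is an integer program with binary decision variables.
Allowing fractional choices, the relaxed optimum would be about 37.3, but investments are indivisible.
E + H: cost 12 + 11 = 23 ≤ 24, payoff 14 + 17 = 31.
Q + F + K + H: cost 5 + 4 + 4 + 11 = 24 ≤ 24, payoff 2 + 3 + 8 + 17 = 30.
M + H: cost 11 + 11 = 22 ≤ 24, payoff 15 + 17 = 32.
Best is M and H with total payoff 32.

32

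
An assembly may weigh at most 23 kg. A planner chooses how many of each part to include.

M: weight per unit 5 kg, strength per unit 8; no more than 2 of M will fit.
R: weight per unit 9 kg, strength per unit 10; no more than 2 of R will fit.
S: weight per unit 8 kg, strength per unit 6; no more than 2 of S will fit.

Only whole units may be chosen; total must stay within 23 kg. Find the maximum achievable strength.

This is a bounded integer knapsack.
2×M and 1×R: weight 19 ≤ 23, strength 2·8 + 1·10 = 26.
1×M and 2×R: weight 23 ≤ 23, strength 1·8 + 2·10 = 28.
Best is 28.

28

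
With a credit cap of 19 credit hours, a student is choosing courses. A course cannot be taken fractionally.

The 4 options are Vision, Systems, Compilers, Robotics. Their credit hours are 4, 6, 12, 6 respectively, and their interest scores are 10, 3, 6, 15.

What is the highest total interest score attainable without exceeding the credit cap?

28

Take Vision, Systems, and Robotics: credit hours 4 + 6 + 6 = 16 ≤ 19, interest score 10 + 3 + 15 = 28.
No other feasible combination does better.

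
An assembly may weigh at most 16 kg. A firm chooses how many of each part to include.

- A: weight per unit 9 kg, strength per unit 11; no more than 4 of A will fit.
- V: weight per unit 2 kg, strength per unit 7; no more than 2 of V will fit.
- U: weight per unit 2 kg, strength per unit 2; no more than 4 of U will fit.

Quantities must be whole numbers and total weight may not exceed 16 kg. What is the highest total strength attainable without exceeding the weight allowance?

V has the best ratio (7/2); taking only V gives at most 2×7 = 14 (stopped by the supply cap of 2).
Mixing does better — 1×A, 2×V, and 1×U: weight 15 ≤ 16, strength 1·11 + 2·7 + 1·2 = 27.

27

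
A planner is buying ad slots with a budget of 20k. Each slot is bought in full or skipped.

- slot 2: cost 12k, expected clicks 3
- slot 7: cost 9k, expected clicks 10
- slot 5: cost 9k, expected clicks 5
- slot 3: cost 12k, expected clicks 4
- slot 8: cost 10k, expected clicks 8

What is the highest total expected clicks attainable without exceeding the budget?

18

slot 7 + slot 8: cost 9 + 10 = 19 ≤ 20, expected clicks 10 + 8 = 18.
slot 7 + slot 5: cost 9 + 9 = 18 ≤ 20, expected clicks 10 + 5 = 15.
Best is slot 7 and slot 8 with total expected clicks 18.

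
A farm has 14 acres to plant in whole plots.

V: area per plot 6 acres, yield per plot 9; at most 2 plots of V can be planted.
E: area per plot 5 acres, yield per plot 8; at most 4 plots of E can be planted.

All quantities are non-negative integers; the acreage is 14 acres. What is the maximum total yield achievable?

E has the best ratio (8/5); taking only E gives at most 2×8 = 16 (stopped by the area limit).
Mixing does better — 2×V: area 12 ≤ 14, yield 2·9 = 18.

18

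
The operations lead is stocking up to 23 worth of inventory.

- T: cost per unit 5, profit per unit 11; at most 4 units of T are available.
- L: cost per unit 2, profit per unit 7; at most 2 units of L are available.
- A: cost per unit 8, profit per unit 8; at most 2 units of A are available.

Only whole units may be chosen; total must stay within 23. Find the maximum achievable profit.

This is a bounded integer knapsack.
3×T and 2×L: cost 19 ≤ 23, profit 3·11 + 2·7 = 47.
4×T and 1×L: cost 22 ≤ 23, profit 4·11 + 1·7 = 51.
Best is 51.

51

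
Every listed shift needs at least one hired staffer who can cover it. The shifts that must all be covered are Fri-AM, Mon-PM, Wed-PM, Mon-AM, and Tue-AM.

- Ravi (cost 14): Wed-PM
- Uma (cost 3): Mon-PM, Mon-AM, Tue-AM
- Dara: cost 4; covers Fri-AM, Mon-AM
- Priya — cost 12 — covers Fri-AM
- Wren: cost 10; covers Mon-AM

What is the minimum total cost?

This is a weighted set-cover instance.
Choose Ravi, Uma, and Dara: together they cover Fri-AM, Mon-PM, Wed-PM, Mon-AM, Tue-AM — every shift.
Total cost: 14 + 3 + 4 = 21.
No cover costs less than 21.

21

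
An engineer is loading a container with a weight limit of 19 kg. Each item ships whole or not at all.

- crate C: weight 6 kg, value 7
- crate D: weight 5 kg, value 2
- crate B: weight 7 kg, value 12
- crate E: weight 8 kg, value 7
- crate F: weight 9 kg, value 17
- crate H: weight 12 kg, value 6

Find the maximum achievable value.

Allowing fractional choices, the relaxed optimum would be about 32.5, but items are indivisible.
crate B + crate F: weight 7 + 9 = 16 ≤ 19, value 12 + 17 = 29.
crate E + crate F: weight 8 + 9 = 17 ≤ 19, value 7 + 17 = 24.
crate C + crate F: weight 6 + 9 = 15 ≤ 19, value 7 + 17 = 24.
Best is crate B and crate F with total value 29.

29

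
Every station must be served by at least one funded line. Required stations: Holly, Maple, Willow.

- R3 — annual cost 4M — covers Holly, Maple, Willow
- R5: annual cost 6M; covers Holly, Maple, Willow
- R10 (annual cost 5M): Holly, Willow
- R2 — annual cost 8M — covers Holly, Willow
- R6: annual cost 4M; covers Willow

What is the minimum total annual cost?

4

R3 alone covers Holly, Maple, Willow — every station.
Total annual cost: 4.
No cover costs less than 4.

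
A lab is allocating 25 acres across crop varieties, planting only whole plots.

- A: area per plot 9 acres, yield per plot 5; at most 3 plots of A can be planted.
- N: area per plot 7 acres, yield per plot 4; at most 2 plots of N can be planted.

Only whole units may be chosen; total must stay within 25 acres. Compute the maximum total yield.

14

N has the best ratio (4/7); taking only N gives at most 2×4 = 8 (stopped by the supply cap of 2).
Mixing does better — 2×A and 1×N: area 25 ≤ 25, yield 2·5 + 1·4 = 14.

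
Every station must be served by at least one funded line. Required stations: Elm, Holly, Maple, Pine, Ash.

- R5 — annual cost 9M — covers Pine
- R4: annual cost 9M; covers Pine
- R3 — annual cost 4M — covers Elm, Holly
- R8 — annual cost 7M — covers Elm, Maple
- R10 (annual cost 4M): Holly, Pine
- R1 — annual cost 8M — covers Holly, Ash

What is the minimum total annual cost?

19

Choose R8, R10, and R1: together they cover Elm, Holly, Maple, Pine, Ash — every station.
Total annual cost: 7 + 4 + 8 = 19.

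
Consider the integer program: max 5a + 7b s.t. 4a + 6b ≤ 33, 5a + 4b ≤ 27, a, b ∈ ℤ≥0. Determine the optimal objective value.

38

(a,b)=(2,4): 4·2+6·4=32≤33, 5·2+4·4=26≤27, objective 38.
(a,b)=(3,3): 4·3+6·3=30≤33, 5·3+4·3=27≤27, objective 36.
Maximum is 38 at (a,b)=(2,4).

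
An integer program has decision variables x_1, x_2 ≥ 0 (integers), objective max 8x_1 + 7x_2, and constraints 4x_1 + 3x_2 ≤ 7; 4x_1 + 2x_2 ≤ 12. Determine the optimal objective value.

(x_1,x_2)=(1,1) is feasible, giving 15.
(x_1,x_2)=(0,2) is feasible, giving 14.
(x_1,x_2)=(1,0) is feasible, giving 8.
Maximum is 15 at (x_1,x_2)=(1,1).

15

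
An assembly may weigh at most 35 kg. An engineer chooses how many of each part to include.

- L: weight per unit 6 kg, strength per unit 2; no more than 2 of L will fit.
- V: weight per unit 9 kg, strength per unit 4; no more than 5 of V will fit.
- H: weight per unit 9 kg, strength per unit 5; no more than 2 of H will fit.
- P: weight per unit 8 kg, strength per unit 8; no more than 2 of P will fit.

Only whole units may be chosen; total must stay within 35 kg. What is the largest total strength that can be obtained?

This is a bounded integer knapsack.
P has the best ratio (8/8); taking only P gives at most 2×8 = 16 (stopped by the supply cap of 2).
Mixing does better — 2×H and 2×P: weight 34 ≤ 35, strength 2·5 + 2·8 = 26.

26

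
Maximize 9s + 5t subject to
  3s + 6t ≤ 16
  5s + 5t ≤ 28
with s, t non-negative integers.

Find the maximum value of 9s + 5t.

45

(s,t)=(5,0): 3·5+6·0=15≤16, 5·5+5·0=25≤28, objective 45.
(s,t)=(4,0): 3·4+6·0=12≤16, 5·4+5·0=20≤28, objective 36.
No feasible integer point exceeds 45.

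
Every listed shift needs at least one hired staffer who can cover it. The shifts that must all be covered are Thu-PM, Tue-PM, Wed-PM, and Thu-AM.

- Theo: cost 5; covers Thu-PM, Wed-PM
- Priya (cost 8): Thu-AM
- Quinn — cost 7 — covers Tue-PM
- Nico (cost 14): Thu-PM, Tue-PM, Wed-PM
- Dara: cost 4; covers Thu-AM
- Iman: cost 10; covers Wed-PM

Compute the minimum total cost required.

16

Choose Theo, Quinn, and Dara: together they cover Thu-PM, Tue-PM, Wed-PM, Thu-AM — every shift.
Total cost: 5 + 7 + 4 = 16.
No cover costs less than 16.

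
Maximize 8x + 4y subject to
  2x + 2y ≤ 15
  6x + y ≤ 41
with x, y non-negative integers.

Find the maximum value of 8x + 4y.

Relaxing integrality, the LP optimum is 56.80 at (x,y) = (6.7, 0.8), which is not an integer point.
(x,y)=(6,1) is feasible, giving 52.
(x,y)=(6,0) is feasible, giving 48.
(x,y)=(5,2) is feasible, giving 48.
(x,y)=(5,1) is feasible, giving 44.
Maximum is 52 at (x,y)=(6,1).

52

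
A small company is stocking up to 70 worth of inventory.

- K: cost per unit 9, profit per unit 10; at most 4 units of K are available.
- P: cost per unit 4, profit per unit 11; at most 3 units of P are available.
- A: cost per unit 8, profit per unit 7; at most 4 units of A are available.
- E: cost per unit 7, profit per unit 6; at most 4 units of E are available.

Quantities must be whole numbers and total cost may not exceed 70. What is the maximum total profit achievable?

Take 4×K, 3×P, 1×A, and 2×E: cost 70 ≤ 70, profit 4·10 + 3·11 + 1·7 + 2·6 = 92.
P has the best ratio (11/4) and is taken to its limit of 3; remaining capacity is filled optimally with the others.

92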